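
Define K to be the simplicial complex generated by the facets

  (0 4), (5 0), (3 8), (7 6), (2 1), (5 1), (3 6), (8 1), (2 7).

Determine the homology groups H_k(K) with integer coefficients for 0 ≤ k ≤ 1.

Fix the vertex order 0 < 1 < 2 < 3 < 4 < 5 < 6 < 7 < 8 and write every simplex with vertices in increasing order. Then dim K = 1 and the simplices of K are:

  0-simplices (9): [0], [1], [2], [3], [4], [5], [6], [7], [8]
  1-simplices (9): [0,4], [0,5], [1,2], [1,5], [1,8], [2,7], [3,6], [3,8], [6,7]

so the chain groups are C_0 ≅ Z^9, C_1 ≅ Z^9.

Boundary ∂_1: C_1 → C_0 sends each edge [p,q] (with p < q) to q − p.
As a 9×9 matrix over Z this has rank 8, with invariant factors (1,1,1,1,1,1,1,1).

Reading off H_k = ker ∂_k / im ∂_{k+1}:

  H_0: rank C_0 − rank ∂_1 = 9 − 8 = 1, and the invariant factors of ∂_1 are all 1, so H_0 = Z.
  H_1: rank ker ∂_1 − rank ∂_2 = (9 − 8) − 0 = 1, and there is no ∂_2, so H_1 = Z.

As a check, the Euler characteristic is 9 − 9 = 0, which agrees with 1 − 1 = 0.

H_0 = Z,  H_1 = Z.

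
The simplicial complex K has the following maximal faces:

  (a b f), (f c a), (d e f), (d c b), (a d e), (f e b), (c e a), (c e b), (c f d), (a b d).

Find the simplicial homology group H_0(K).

H_0 ≅ Z.

K has 6 vertices, 15 edges, 10 triangles.
rank ∂_0 = 0, rank ∂_1 = 5 ⇒ b_0 = 6 − 0 − 5 = 1; all invariant factors of ∂_1 are 1 so no torsion. So H_0 ≅ Z.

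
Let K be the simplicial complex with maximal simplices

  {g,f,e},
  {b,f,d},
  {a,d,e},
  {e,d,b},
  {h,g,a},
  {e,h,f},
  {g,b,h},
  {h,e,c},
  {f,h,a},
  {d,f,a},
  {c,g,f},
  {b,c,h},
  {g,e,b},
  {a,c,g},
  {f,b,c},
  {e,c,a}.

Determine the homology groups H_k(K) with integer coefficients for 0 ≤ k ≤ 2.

H_0 = Z,  H_1 = Z^2,  H_2 = Z.

Order the vertices as a < b < c < d < e < f < g < h. Listing each simplex with vertices in this order, K has dimension 2 with simplices:

  0-simplices (8): a, b, c, d, e, f, g, h
  1-simplices (24): ac, ad, ae, af, ag, ah, bc, bd, be, bf, bg, bh, ce, cf, cg, ch, de, df, ef, eg, eh, fg, fh, gh
  2-simplices (16): ace, acg, ade, adf, afh, agh, bcf, bch, bde, bdf, beg, bgh, ceh, cfg, efg, efh

so the chain groups are C_0 ≅ Z^8, C_1 ≅ Z^24, C_2 ≅ Z^16.

∂_1: C_1 → C_0 sends each edge [p,q] (with p < q) to q − p. For instance
  ∂ef = f − e.
This gives a 8×24 integer matrix of rank 7; reducing to Smith normal form yields diagonal entries (1,1,1,1,1,1,1).

Boundary ∂_2: C_2 → C_1 sends each 2-simplex [p,q,r] to [q,r] − [p,r] + [p,q]. For instance
  ∂bcf = cf − bf + bc,
  ∂bgh = gh − bh + bg.
This gives a 24×16 integer matrix of rank 15; reducing to Smith normal form yields diagonal entries (1,1,1,1,1,1,1,1,1,1,1,1,1,1,1).

Reading off H_k = ker ∂_k / im ∂_{k+1}:

  H_0: rank C_0 − rank ∂_1 = 8 − 7 = 1, and the invariant factors of ∂_1 are all 1, so H_0 = Z.
  H_1: rank ker ∂_1 − rank ∂_2 = (24 − 7) − 15 = 2, and the invariant factors of ∂_2 are all 1, so H_1 = Z^2.
  H_2: rank ker ∂_2 − rank ∂_3 = (16 − 15) − 0 = 1, and there is no ∂_3, so H_2 = Z.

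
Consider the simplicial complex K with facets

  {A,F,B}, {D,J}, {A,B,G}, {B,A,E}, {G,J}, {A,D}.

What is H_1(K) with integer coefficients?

H_1 = Z.

Fix the vertex order A < B < D < E < F < G < J and write every simplex with vertices in increasing order. Then dim K = 2 and the simplices of K are:

  0-simplices (7): A, B, D, E, F, G, J
  1-simplices (10): AB, AD, AE, AF, AG, BE, BF, BG, DJ, GJ
  2-simplices (3): ABE, ABF, ABG

giving chain groups C_0 ≅ Z^7, C_1 ≅ Z^10, C_2 ≅ Z^3.

Boundary ∂_1: C_1 → C_0 is given by ∂[p,q] = [q] − [p].
The resulting 7×10 matrix has rank 6, and its Smith normal form has invariant factors (1,1,1,1,1,1).

The boundary map ∂_2: C_2 → C_1 acts by ∂[p,q,r] = [q,r] − [p,r] + [p,q]. For instance
  ∂ABG = BG − AG + AB,
  ∂ABE = BE − AE + AB.
As a 10×3 matrix over Z this has rank 3, with invariant factors (1,1,1).

Now H_k = ker ∂_k / im ∂_{k+1}, so:

  H_1: rank ker ∂_1 − rank ∂_2 = (10 − 6) − 3 = 1, and the invariant factors of ∂_2 are all 1, so H_1 ≅ Z.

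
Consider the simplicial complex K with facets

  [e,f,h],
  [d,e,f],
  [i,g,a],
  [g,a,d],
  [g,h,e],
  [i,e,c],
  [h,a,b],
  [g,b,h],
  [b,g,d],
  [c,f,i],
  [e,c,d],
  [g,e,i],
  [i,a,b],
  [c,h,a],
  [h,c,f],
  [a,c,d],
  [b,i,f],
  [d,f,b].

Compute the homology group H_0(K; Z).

H_0 ≅ Z.

Take the total order a < b < c < d < e < f < g < h < i on the vertex set. Then K (dimension 2) consists of the simplices:

  0-simplices (9): a, b, c, d, e, f, g, h, i
  1-simplices (27): ab, ac, ad, ag, ah, ai, bd, bf, bg, bh, bi, cd, ce, cf, ch, ci, de, df, dg, ef, eg, eh, ei, fh, fi, gh, gi
  2-simplices (18): abh, abi, acd, ach, adg, agi, bdf, bdg, bfi, bgh, cde, cei, cfh, cfi, def, efh, egh, egi

giving chain groups C_0 ≅ Z^9, C_1 ≅ Z^27, C_2 ≅ Z^18.

∂_1: C_1 → C_0 sends each edge [p,q] (with p < q) to q − p.
The resulting 9×27 matrix has rank 8, and its Smith normal form has invariant factors (1,1,1,1,1,1,1,1).

∂_2: C_2 → C_1 maps a triangle to the signed sum of its edges. For instance
  ∂bdf = df − bf + bd,
  ∂bfi = fi − bi + bf.
The resulting 27×18 matrix has rank 18, and its Smith normal form has invariant factors (1,1,1,1,1,1,1,1,1,1,1,1,1,1,1,1,1,2).

Computing H_k = (kernel of ∂_k) / (image of ∂_{k+1}):

  H_0: rank C_0 − rank ∂_1 = 9 − 8 = 1, and the invariant factors of ∂_1 are all 1, so H_0 ≅ Z.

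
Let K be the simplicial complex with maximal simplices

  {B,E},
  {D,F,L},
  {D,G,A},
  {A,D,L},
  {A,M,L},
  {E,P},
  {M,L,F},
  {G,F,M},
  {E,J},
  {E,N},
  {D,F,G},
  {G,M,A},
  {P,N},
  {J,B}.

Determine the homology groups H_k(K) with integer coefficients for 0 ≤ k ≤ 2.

H_0 ≅ Z^2,  H_1 ≅ Z^2,  H_2 ≅ Z.

Order the vertices as A < B < D < E < F < G < J < L < M < N < P. Listing each simplex with vertices in this order, K has dimension 2 with simplices:

  0-simplices (11): A, B, D, E, F, G, J, L, M, N, P
  1-simplices (18): AD, AG, AL, AM, BE, BJ, DF, DG, DL, EJ, EN, EP, FG, FL, FM, GM, LM, NP
  2-simplices (8): ADG, ADL, AGM, ALM, DFG, DFL, FGM, FLM

Hence C_0 ≅ Z^11, C_1 ≅ Z^18, C_2 ≅ Z^8.

The boundary map ∂_1: C_1 → C_0 maps an edge to its endpoints' difference, ∂[p,q] = q − p. For instance
  ∂BE = E − B.
The 11×18 boundary matrix has rank 9 and Smith normal form diag(1,1,1,1,1,1,1,1,1).

∂_2: C_2 → C_1 sends each 2-simplex [p,q,r] to [q,r] − [p,r] + [p,q]. For instance
  ∂DFL = FL − DL + DF,
  ∂ADL = DL − AL + AD.
As a 18×8 matrix over Z this has rank 7, with invariant factors (1,1,1,1,1,1,1).

Now H_k = ker ∂_k / im ∂_{k+1}, so:

  H_0: rank C_0 − rank ∂_1 = 11 − 9 = 2, and the invariant factors of ∂_1 are all 1, so H_0 ≅ Z^2.
  H_1: rank ker ∂_1 − rank ∂_2 = (18 − 9) − 7 = 2, and the invariant factors of ∂_2 are all 1, so H_1 ≅ Z^2.
  H_2: rank ker ∂_2 − rank ∂_3 = (8 − 7) − 0 = 1, and there is no ∂_3, so H_2 ≅ Z.

As a check, the Euler characteristic is 11 − 18 + 8 = 1, which agrees with 2 − 2 + 1 = 1.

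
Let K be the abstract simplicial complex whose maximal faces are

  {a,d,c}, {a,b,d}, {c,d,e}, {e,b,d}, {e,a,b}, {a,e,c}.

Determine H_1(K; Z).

H_1 = 0.

We work with the vertex ordering a < b < c < d < e. The simplices of K, each written with vertices in increasing order, are:

  0-simplices (5): a, b, c, d, e
  1-simplices (9): ab, ac, ad, ae, bd, be, cd, ce, de
  2-simplices (6): abd, abe, acd, ace, bde, cde

Hence C_0 ≅ Z^5, C_1 ≅ Z^9, C_2 ≅ Z^6.

Boundary ∂_1: C_1 → C_0 sends each edge [p,q] (with p < q) to q − p. For instance
  ∂ab = b − a.
The 5×9 boundary matrix has rank 4 and Smith normal form diag(1,1,1,1).

The boundary map ∂_2: C_2 → C_1 sends each 2-simplex [p,q,r] to [q,r] − [p,r] + [p,q]. For instance
  ∂acd = cd − ad + ac,
  ∂cde = de − ce + cd.
The resulting 9×6 matrix has rank 5, and its Smith normal form has invariant factors (1,1,1,1,1).

Now H_k = ker ∂_k / im ∂_{k+1}, so:

  H_1: rank ker ∂_1 − rank ∂_2 = (9 − 4) − 5 = 0, and the invariant factors of ∂_2 are all 1, so H_1 = 0.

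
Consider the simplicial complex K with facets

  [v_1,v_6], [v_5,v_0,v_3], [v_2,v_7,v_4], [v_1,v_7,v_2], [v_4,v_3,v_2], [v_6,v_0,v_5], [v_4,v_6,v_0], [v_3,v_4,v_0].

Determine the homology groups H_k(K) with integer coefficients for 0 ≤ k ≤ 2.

Order the vertices as v_0 < v_1 < v_2 < v_3 < v_4 < v_5 < v_6 < v_7. Listing each simplex with vertices in this order, K has dimension 2 with simplices:

  0-simplices (8): [v_0], [v_1], [v_2], [v_3], [v_4], [v_5], [v_6], [v_7]
  1-simplices (15): (15 of them)
  2-simplices (7): [v_0,v_3,v_4], [v_0,v_3,v_5], [v_0,v_4,v_6], [v_0,v_5,v_6], [v_1,v_2,v_7], [v_2,v_3,v_4], [v_2,v_4,v_7]

Hence C_0 ≅ Z^8, C_1 ≅ Z^15, C_2 ≅ Z^7.

Boundary ∂_1: C_1 → C_0 sends each edge [p,q] (with p < q) to q − p. For instance
  ∂[v_5,v_6] = [v_6] − [v_5].
As a 8×15 matrix over Z this has rank 7, with invariant factors (1,1,1,1,1,1,1).

Boundary ∂_2: C_2 → C_1 acts by ∂[p,q,r] = [q,r] − [p,r] + [p,q]. For instance
  ∂[v_1,v_2,v_7] = [v_2,v_7] − [v_1,v_7] + [v_1,v_2],
  ∂[v_0,v_5,v_6] = [v_5,v_6] − [v_0,v_6] + [v_0,v_5].
This gives a 15×7 integer matrix of rank 7; reducing to Smith normal form yields diagonal entries (1,1,1,1,1,1,1).

From H_k ≅ ker(∂_k) / im(∂_{k+1}) we obtain:

  H_0: rank C_0 − rank ∂_1 = 8 − 7 = 1, and the invariant factors of ∂_1 are all 1, so H_0 ≅ Z.
  H_1: rank ker ∂_1 − rank ∂_2 = (15 − 7) − 7 = 1, and the invariant factors of ∂_2 are all 1, so H_1 ≅ Z.
  H_2: rank ker ∂_2 − rank ∂_3 = (7 − 7) − 0 = 0, and there is no ∂_3, so H_2 ≅ 0.

As a check, the Euler characteristic is 8 − 15 + 7 = 0, which agrees with 1 − 1 + 0 = 0.

H_0 = Z,  H_1 = Z,  H_2 = 0.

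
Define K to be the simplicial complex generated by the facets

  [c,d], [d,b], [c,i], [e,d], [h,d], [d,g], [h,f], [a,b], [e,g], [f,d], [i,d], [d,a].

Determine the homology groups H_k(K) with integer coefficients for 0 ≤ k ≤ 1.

Order the vertices as a < b < c < d < e < f < g < h < i. Listing each simplex with vertices in this order, K has dimension 1 with simplices:

  0-simplices (9): a, b, c, d, e, f, g, h, i
  1-simplices (12): ab, ad, bd, cd, ci, de, df, dg, dh, di, eg, fh

so the chain groups are C_0 ≅ Z^9, C_1 ≅ Z^12.

∂_1: C_1 → C_0 is given by ∂[p,q] = [q] − [p]. For instance
  ∂de = e − d.
The 9×12 boundary matrix has rank 8 and Smith normal form diag(1,1,1,1,1,1,1,1).

From H_k ≅ ker(∂_k) / im(∂_{k+1}) we obtain:

  H_0: rank C_0 − rank ∂_1 = 9 − 8 = 1, and the invariant factors of ∂_1 are all 1, so H_0 = Z.
  H_1: rank ker ∂_1 − rank ∂_2 = (12 − 8) − 0 = 4, and there is no ∂_2, so H_1 = Z^4.

(K is a triangulation of a wedge of 4 circles.)

H_0 = Z,  H_1 = Z^4.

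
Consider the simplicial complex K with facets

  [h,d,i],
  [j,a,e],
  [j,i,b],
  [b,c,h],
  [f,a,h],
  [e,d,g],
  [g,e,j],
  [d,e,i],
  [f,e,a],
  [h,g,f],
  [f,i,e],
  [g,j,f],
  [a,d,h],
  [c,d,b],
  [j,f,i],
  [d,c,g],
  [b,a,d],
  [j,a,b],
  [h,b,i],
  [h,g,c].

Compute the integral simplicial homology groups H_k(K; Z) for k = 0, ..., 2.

Order the vertices as a < b < c < d < e < f < g < h < i < j. Listing each simplex with vertices in this order, K has dimension 2 with simplices:

  0-simplices (10): a, b, c, d, e, f, g, h, i, j
  1-simplices (30): ab, ad, ae, af, ah, aj, bc, bd, bh, bi, bj, cd, cg, ch, de, dg, dh, di, ef, eg, ei, ej, fg, fh, fi, fj, gh, gj, hi, ij
  2-simplices (20): abd, abj, adh, aef, aej, afh, bcd, bch, bhi, bij, cdg, cgh, deg, dei, dhi, efi, egj, fgh, fgj, fij

so the chain groups are C_0 ≅ Z^10, C_1 ≅ Z^30, C_2 ≅ Z^20.

Boundary ∂_1: C_1 → C_0 is given by ∂[p,q] = [q] − [p].
The 10×30 boundary matrix has rank 9 and Smith normal form diag(1,1,1,1,1,1,1,1,1).

The boundary map ∂_2: C_2 → C_1 acts by ∂[p,q,r] = [q,r] − [p,r] + [p,q]. For instance
  ∂afh = fh − ah + af,
  ∂deg = eg − dg + de.
As a 30×20 matrix over Z this has rank 20, with invariant factors (1,1,1,1,1,1,1,1,1,1,1,1,1,1,1,1,1,1,1,2).

Computing H_k = (kernel of ∂_k) / (image of ∂_{k+1}):

  H_0: rank C_0 − rank ∂_1 = 10 − 9 = 1, and the invariant factors of ∂_1 are all 1, so H_0 ≅ Z.
  H_1: rank ker ∂_1 − rank ∂_2 = (30 − 9) − 20 = 1, and ∂_2 has invariant factor 2 > 1, so H_1 ≅ Z × Z/2.
  H_2: rank ker ∂_2 − rank ∂_3 = (20 − 20) − 0 = 0, and there is no ∂_3, so H_2 ≅ 0.

H_0 ≅ Z,  H_1 ≅ Z × Z/2,  H_2 = 0.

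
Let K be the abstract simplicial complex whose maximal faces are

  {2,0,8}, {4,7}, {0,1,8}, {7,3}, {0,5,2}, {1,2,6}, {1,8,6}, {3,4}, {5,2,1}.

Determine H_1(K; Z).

Fix the vertex order 0 < 1 < 2 < 3 < 4 < 5 < 6 < 7 < 8 and write every simplex with vertices in increasing order. Then dim K = 2 and the simplices of K are:

  0-simplices (9): [0], [1], [2], [3], [4], [5], [6], [7], [8]
  1-simplices (15): [0,1], [0,2], [0,5], [0,8], [1,2], [1,5], [1,6], [1,8], [2,5], [2,6], [2,8], [3,4], [3,7], [4,7], [6,8]
  2-simplices (6): [0,1,8], [0,2,5], [0,2,8], [1,2,5], [1,2,6], [1,6,8]

so the chain groups are C_0 ≅ Z^9, C_1 ≅ Z^15, C_2 ≅ Z^6.

Boundary ∂_1: C_1 → C_0 sends each edge [p,q] (with p < q) to q − p.
The 9×15 boundary matrix has rank 7 and Smith normal form diag(1,1,1,1,1,1,1).

Boundary ∂_2: C_2 → C_1 sends each 2-simplex [p,q,r] to [q,r] − [p,r] + [p,q]. For instance
  ∂[1,2,5] = [2,5] − [1,5] + [1,2],
  ∂[0,1,8] = [1,8] − [0,8] + [0,1].
The 15×6 boundary matrix has rank 6 and Smith normal form diag(1,1,1,1,1,1).

From H_k ≅ ker(∂_k) / im(∂_{k+1}) we obtain:

  H_1: rank ker ∂_1 − rank ∂_2 = (15 − 7) − 6 = 2, and the invariant factors of ∂_2 are all 1, so H_1 ≅ Z^2.

(K is a triangulation of the disjoint union of the cylinder S^1 x I and the circle S^1.)

H_1 = Z^2.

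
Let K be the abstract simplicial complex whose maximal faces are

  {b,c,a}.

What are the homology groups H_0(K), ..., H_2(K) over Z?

Fix the vertex order a < b < c and write every simplex with vertices in increasing order. Then dim K = 2 and the simplices of K are:

  0-simplices (3): a, b, c
  1-simplices (3): ab, ac, bc
  2-simplices (1): abc

so the chain groups are C_0 ≅ Z^3, C_1 ≅ Z^3, C_2 ≅ Z^1.

The boundary map ∂_1: C_1 → C_0 is given by ∂[p,q] = [q] − [p].
The 3×3 boundary matrix has rank 2 and Smith normal form diag(1,1).

∂_2: C_2 → C_1 acts by ∂[p,q,r] = [q,r] − [p,r] + [p,q]. For instance
  ∂abc = bc − ac + ab.
As a 3×1 matrix over Z this has rank 1, with invariant factors (1).

Reading off H_k = ker ∂_k / im ∂_{k+1}:

  H_0: rank C_0 − rank ∂_1 = 3 − 2 = 1, and the invariant factors of ∂_1 are all 1, so H_0 ≅ Z.
  H_1: rank ker ∂_1 − rank ∂_2 = (3 − 2) − 1 = 0, and the invariant factors of ∂_2 are all 1, so H_1 ≅ 0.
  H_2: rank ker ∂_2 − rank ∂_3 = (1 − 1) − 0 = 0, and there is no ∂_3, so H_2 ≅ 0.

H_0 ≅ Z,  H_1 = 0,  H_2 = 0.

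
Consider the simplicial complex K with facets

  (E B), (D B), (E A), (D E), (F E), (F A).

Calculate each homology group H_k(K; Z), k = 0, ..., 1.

H_0 ≅ Z,  H_1 ≅ Z^2.

Fix the vertex order A < B < D < E < F and write every simplex with vertices in increasing order. Then dim K = 1 and the simplices of K are:

  0-simplices (5): A, B, D, E, F
  1-simplices (6): AE, AF, BD, BE, DE, EF

giving chain groups C_0 ≅ Z^5, C_1 ≅ Z^6.

The boundary map ∂_1: C_1 → C_0 sends each edge [p,q] (with p < q) to q − p.
The resulting 5×6 matrix has rank 4, and its Smith normal form has invariant factors (1,1,1,1).

Computing H_k = (kernel of ∂_k) / (image of ∂_{k+1}):

  H_0: rank C_0 − rank ∂_1 = 5 − 4 = 1, and the invariant factors of ∂_1 are all 1, so H_0 ≅ Z.
  H_1: rank ker ∂_1 − rank ∂_2 = (6 − 4) − 0 = 2, and there is no ∂_2, so H_1 ≅ Z^2.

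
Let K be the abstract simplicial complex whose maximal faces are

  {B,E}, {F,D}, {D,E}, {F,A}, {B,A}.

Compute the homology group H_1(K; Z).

Order the vertices as A < B < D < E < F. Listing each simplex with vertices in this order, K has dimension 1 with simplices:

  0-simplices (5): A, B, D, E, F
  1-simplices (5): AB, AF, BE, DE, DF

Hence C_0 ≅ Z^5, C_1 ≅ Z^5.

∂_1: C_1 → C_0 maps an edge to its endpoints' difference, ∂[p,q] = q − p.
This gives a 5×5 integer matrix of rank 4; reducing to Smith normal form yields diagonal entries (1,1,1,1).

Computing H_k = (kernel of ∂_k) / (image of ∂_{k+1}):

  H_1: rank ker ∂_1 − rank ∂_2 = (5 − 4) − 0 = 1, and there is no ∂_2, so H_1 ≅ Z.

(K is a triangulation of the circle S^1.)

H_1 ≅ Z.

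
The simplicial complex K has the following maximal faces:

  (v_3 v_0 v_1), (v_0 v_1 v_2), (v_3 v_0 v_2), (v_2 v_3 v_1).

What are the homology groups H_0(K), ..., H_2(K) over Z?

Order the vertices as v_0 < v_1 < v_2 < v_3. Listing each simplex with vertices in this order, K has dimension 2 with simplices:

  0-simplices (4): [v_0], [v_1], [v_2], [v_3]
  1-simplices (6): [v_0,v_1], [v_0,v_2], [v_0,v_3], [v_1,v_2], [v_1,v_3], [v_2,v_3]
  2-simplices (4): [v_0,v_1,v_2], [v_0,v_1,v_3], [v_0,v_2,v_3], [v_1,v_2,v_3]

Hence C_0 ≅ Z^4, C_1 ≅ Z^6, C_2 ≅ Z^4.

∂_1: C_1 → C_0 maps an edge to its endpoints' difference, ∂[p,q] = q − p. For instance
  ∂[v_0,v_2] = [v_2] − [v_0].
As a 4×6 matrix over Z this has rank 3, with invariant factors (1,1,1).

∂_2: C_2 → C_1 sends each 2-simplex [p,q,r] to [q,r] − [p,r] + [p,q]. For instance
  ∂[v_0,v_1,v_3] = [v_1,v_3] − [v_0,v_3] + [v_0,v_1],
  ∂[v_0,v_1,v_2] = [v_1,v_2] − [v_0,v_2] + [v_0,v_1].
This gives a 6×4 integer matrix of rank 3; reducing to Smith normal form yields diagonal entries (1,1,1).

From H_k ≅ ker(∂_k) / im(∂_{k+1}) we obtain:

  H_0: rank C_0 − rank ∂_1 = 4 − 3 = 1, and the invariant factors of ∂_1 are all 1, so H_0 ≅ Z.
  H_1: rank ker ∂_1 − rank ∂_2 = (6 − 3) − 3 = 0, and the invariant factors of ∂_2 are all 1, so H_1 ≅ 0.
  H_2: rank ker ∂_2 − rank ∂_3 = (4 − 3) − 0 = 1, and there is no ∂_3, so H_2 ≅ Z.

H_0 = Z,  H_1 = 0,  H_2 = Z.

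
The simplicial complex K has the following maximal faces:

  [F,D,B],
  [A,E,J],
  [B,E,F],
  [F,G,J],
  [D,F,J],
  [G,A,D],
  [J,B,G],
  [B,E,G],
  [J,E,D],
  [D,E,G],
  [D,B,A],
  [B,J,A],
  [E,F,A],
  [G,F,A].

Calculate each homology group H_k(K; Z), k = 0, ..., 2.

H_0 = Z,  H_1 = Z^2,  H_2 = Z.

We work with the vertex ordering A < B < D < E < F < G < J. The simplices of K, each written with vertices in increasing order, are:

  0-simplices (7): A, B, D, E, F, G, J
  1-simplices (21): AB, AD, AE, AF, AG, AJ, BD, BE, BF, BG, BJ, DE, DF, DG, DJ, EF, EG, EJ, FG, FJ, GJ
  2-simplices (14): ABD, ABJ, ADG, AEF, AEJ, AFG, BDF, BEF, BEG, BGJ, DEG, DEJ, DFJ, FGJ

Hence C_0 ≅ Z^7, C_1 ≅ Z^21, C_2 ≅ Z^14.

∂_1: C_1 → C_0 is given by ∂[p,q] = [q] − [p].
As a 7×21 matrix over Z this has rank 6, with invariant factors (1,1,1,1,1,1).

The boundary map ∂_2: C_2 → C_1 maps a triangle to the signed sum of its edges. For instance
  ∂DEG = EG − DG + DE,
  ∂DFJ = FJ − DJ + DF.
This gives a 21×14 integer matrix of rank 13; reducing to Smith normal form yields diagonal entries (1,1,1,1,1,1,1,1,1,1,1,1,1).

Reading off H_k = ker ∂_k / im ∂_{k+1}:

  H_0: rank C_0 − rank ∂_1 = 7 − 6 = 1, and the invariant factors of ∂_1 are all 1, so H_0 ≅ Z.
  H_1: rank ker ∂_1 − rank ∂_2 = (21 − 6) − 13 = 2, and the invariant factors of ∂_2 are all 1, so H_1 ≅ Z^2.
  H_2: rank ker ∂_2 − rank ∂_3 = (14 − 13) − 0 = 1, and there is no ∂_3, so H_2 ≅ Z.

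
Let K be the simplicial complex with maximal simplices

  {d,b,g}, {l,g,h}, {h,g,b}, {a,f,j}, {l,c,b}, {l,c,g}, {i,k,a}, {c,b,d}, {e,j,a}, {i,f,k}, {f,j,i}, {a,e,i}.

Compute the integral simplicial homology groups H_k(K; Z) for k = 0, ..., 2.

Fix the vertex order a < b < c < d < e < f < g < h < i < j < k < l and write every simplex with vertices in increasing order. Then dim K = 2 and the simplices of K are:

  0-simplices (12): a, b, c, d, e, f, g, h, i, j, k, l
  1-simplices (24): ae, af, ai, aj, ak, bc, bd, bg, bh, bl, cd, cg, cl, dg, ei, ej, fi, fj, fk, gh, gl, hl, ij, ik
  2-simplices (12): aei, aej, afj, aik, bcd, bcl, bdg, bgh, cgl, fij, fik, ghl

Hence C_0 ≅ Z^12, C_1 ≅ Z^24, C_2 ≅ Z^12.

Boundary ∂_1: C_1 → C_0 maps an edge to its endpoints' difference, ∂[p,q] = q − p. For instance
  ∂fj = j − f.
The 12×24 boundary matrix has rank 10 and Smith normal form diag(1,1,1,1,1,1,1,1,1,1).

Boundary ∂_2: C_2 → C_1 maps a triangle to the signed sum of its edges. For instance
  ∂bcl = cl − bl + bc,
  ∂aei = ei − ai + ae.
The 24×12 boundary matrix has rank 12 and Smith normal form diag(1,1,1,1,1,1,1,1,1,1,1,1).

Computing H_k = (kernel of ∂_k) / (image of ∂_{k+1}):

  H_0: rank C_0 − rank ∂_1 = 12 − 10 = 2, and the invariant factors of ∂_1 are all 1, so H_0 ≅ Z^2.
  H_1: rank ker ∂_1 − rank ∂_2 = (24 − 10) − 12 = 2, and the invariant factors of ∂_2 are all 1, so H_1 ≅ Z^2.
  H_2: rank ker ∂_2 − rank ∂_3 = (12 − 12) − 0 = 0, and there is no ∂_3, so H_2 ≅ 0.

H_0 ≅ Z^2,  H_1 ≅ Z^2,  H_2 = 0.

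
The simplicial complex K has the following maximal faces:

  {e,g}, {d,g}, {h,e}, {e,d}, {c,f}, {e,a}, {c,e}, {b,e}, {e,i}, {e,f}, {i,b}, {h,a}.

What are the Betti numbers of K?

Take the total order a < b < c < d < e < f < g < h < i on the vertex set. Then K (dimension 1) consists of the simplices:

  0-simplices (9): a, b, c, d, e, f, g, h, i
  1-simplices (12): ae, ah, be, bi, ce, cf, de, dg, ef, eg, eh, ei

so the chain groups are C_0 ≅ Z^9, C_1 ≅ Z^12.

The boundary map ∂_1: C_1 → C_0 sends each edge [p,q] (with p < q) to q − p. For instance
  ∂be = e − b.
This gives a 9×12 integer matrix of rank 8; reducing to Smith normal form yields diagonal entries (1,1,1,1,1,1,1,1).

Computing H_k = (kernel of ∂_k) / (image of ∂_{k+1}):

  H_0: rank C_0 − rank ∂_1 = 9 − 8 = 1, and the invariant factors of ∂_1 are all 1, so H_0 ≅ Z.
  H_1: rank ker ∂_1 − rank ∂_2 = (12 − 8) − 0 = 4, and there is no ∂_2, so H_1 ≅ Z^4.

As a check, the Euler characteristic is 9 − 12 = -3, which agrees with 1 − 4 = -3.

Hence the Betti numbers are b_0 = 1, b_1 = 4.

b_0 = 1, b_1 = 4.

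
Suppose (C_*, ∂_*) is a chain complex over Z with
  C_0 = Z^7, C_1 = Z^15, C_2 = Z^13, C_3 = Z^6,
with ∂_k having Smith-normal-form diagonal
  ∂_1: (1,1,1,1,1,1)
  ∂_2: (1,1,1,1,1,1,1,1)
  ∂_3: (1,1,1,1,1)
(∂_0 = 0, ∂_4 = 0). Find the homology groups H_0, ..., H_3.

H_0: b_0 = 7 − 0 − 6 = 1; torsion from ∂_1 factors > 1: none. So H_0 = Z.
H_1: b_1 = 15 − 6 − 8 = 1; torsion from ∂_2 factors > 1: none. So H_1 = Z.
H_2: b_2 = 13 − 8 − 5 = 0; torsion from ∂_3 factors > 1: none. So H_2 = 0.
H_3: b_3 = 6 − 5 − 0 = 1; torsion from ∂_4 factors > 1: none. So H_3 = Z.

H_0 = Z,  H_1 = Z,  H_2 = 0,  H_3 = Z.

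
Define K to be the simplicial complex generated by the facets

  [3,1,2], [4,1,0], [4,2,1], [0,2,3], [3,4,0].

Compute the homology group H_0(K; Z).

K has 5 vertices, 10 edges, 5 triangles.
rank ∂_0 = 0, rank ∂_1 = 4 ⇒ b_0 = 5 − 0 − 4 = 1; all invariant factors of ∂_1 are 1 so no torsion. So H_0 = Z.

H_0 ≅ Z.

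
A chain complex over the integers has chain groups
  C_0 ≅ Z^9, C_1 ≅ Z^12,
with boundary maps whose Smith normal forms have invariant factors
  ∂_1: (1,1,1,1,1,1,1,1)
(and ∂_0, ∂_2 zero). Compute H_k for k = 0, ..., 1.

H_0 = Z,  H_1 = Z^4.

H_0: b_0 = 9 − 0 − 8 = 1; torsion from ∂_1 factors > 1: none. So H_0 = Z.
H_1: b_1 = 12 − 8 − 0 = 4; torsion from ∂_2 factors > 1: none. So H_1 = Z^4.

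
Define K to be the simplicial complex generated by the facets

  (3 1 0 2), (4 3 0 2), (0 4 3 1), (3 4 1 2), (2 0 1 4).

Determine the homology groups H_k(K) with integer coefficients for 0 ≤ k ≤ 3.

H_0 ≅ Z,  H_1 = 0,  H_2 = 0,  H_3 ≅ Z.

K has 5 vertices, 10 edges, 10 triangles, 5 3-simplices.
rank ∂_0 = 0, rank ∂_1 = 4 ⇒ b_0 = 5 − 0 − 4 = 1; all invariant factors of ∂_1 are 1 so no torsion. So H_0 = Z.
rank ∂_1 = 4, rank ∂_2 = 6 ⇒ b_1 = 10 − 4 − 6 = 0; all invariant factors of ∂_2 are 1 so no torsion. So H_1 = 0.
rank ∂_2 = 6, rank ∂_3 = 4 ⇒ b_2 = 10 − 6 − 4 = 0; all invariant factors of ∂_3 are 1 so no torsion. So H_2 = 0.
rank ∂_3 = 4, rank ∂_4 = 0 ⇒ b_3 = 5 − 4 − 0 = 1. So H_3 = Z.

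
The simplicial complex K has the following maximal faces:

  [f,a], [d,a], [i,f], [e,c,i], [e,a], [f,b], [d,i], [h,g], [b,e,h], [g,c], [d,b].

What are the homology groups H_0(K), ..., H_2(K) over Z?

K has 9 vertices, 15 edges, 2 triangles.
rank ∂_0 = 0, rank ∂_1 = 8 ⇒ b_0 = 9 − 0 − 8 = 1; all invariant factors of ∂_1 are 1 so no torsion. So H_0 = Z.
rank ∂_1 = 8, rank ∂_2 = 2 ⇒ b_1 = 15 − 8 − 2 = 5; all invariant factors of ∂_2 are 1 so no torsion. So H_1 = Z^5.
rank ∂_2 = 2, rank ∂_3 = 0 ⇒ b_2 = 2 − 2 − 0 = 0. So H_2 = 0.

H_0 ≅ Z,  H_1 ≅ Z^5,  H_2 = 0.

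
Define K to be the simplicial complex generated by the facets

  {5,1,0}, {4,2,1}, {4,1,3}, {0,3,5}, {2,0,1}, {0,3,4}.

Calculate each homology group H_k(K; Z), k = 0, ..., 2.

Take the total order 0 < 1 < 2 < 3 < 4 < 5 on the vertex set. Then K (dimension 2) consists of the simplices:

  0-simplices (6): [0], [1], [2], [3], [4], [5]
  1-simplices (12): [0,1], [0,2], [0,3], [0,4], [0,5], [1,2], [1,3], [1,4], [1,5], [2,4], [3,4], [3,5]
  2-simplices (6): [0,1,2], [0,1,5], [0,3,4], [0,3,5], [1,2,4], [1,3,4]

so the chain groups are C_0 ≅ Z^6, C_1 ≅ Z^12, C_2 ≅ Z^6.

∂_1: C_1 → C_0 is given by ∂[p,q] = [q] − [p].
As a 6×12 matrix over Z this has rank 5, with invariant factors (1,1,1,1,1).

Boundary ∂_2: C_2 → C_1 acts by ∂[p,q,r] = [q,r] − [p,r] + [p,q]. For instance
  ∂[1,2,4] = [2,4] − [1,4] + [1,2],
  ∂[1,3,4] = [3,4] − [1,4] + [1,3].
This gives a 12×6 integer matrix of rank 6; reducing to Smith normal form yields diagonal entries (1,1,1,1,1,1).

Computing H_k = (kernel of ∂_k) / (image of ∂_{k+1}):

  H_0: rank C_0 − rank ∂_1 = 6 − 5 = 1, and the invariant factors of ∂_1 are all 1, so H_0 ≅ Z.
  H_1: rank ker ∂_1 − rank ∂_2 = (12 − 5) − 6 = 1, and the invariant factors of ∂_2 are all 1, so H_1 ≅ Z.
  H_2: rank ker ∂_2 − rank ∂_3 = (6 − 6) − 0 = 0, and there is no ∂_3, so H_2 ≅ 0.

(K is a triangulation of the cylinder S^1 x I.)

H_0 = Z,  H_1 = Z,  H_2 = 0.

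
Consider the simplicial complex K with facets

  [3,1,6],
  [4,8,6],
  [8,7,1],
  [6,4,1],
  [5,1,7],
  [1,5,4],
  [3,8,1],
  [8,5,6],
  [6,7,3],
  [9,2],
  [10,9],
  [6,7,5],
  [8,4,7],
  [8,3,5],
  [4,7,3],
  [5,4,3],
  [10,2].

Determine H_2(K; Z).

Fix the vertex order 1 < 2 < 3 < 4 < 5 < 6 < 7 < 8 < 9 < 10 and write every simplex with vertices in increasing order. Then dim K = 2 and the simplices of K are:

  0-simplices (10): [1], [2], [3], [4], [5], [6], [7], [8], [9], [10]
  1-simplices (24): (24 of them)
  2-simplices (14): [1,3,6], [1,3,8], [1,4,5], [1,4,6], [1,5,7], [1,7,8], [3,4,5], [3,4,7], [3,5,8], [3,6,7], [4,6,8], [4,7,8], [5,6,7], [5,6,8]

so the chain groups are C_0 ≅ Z^10, C_1 ≅ Z^24, C_2 ≅ Z^14.

Boundary ∂_1: C_1 → C_0 sends each edge [p,q] (with p < q) to q − p.
As a 10×24 matrix over Z this has rank 8, with invariant factors (1,1,1,1,1,1,1,1).

Boundary ∂_2: C_2 → C_1 acts by ∂[p,q,r] = [q,r] − [p,r] + [p,q]. For instance
  ∂[4,7,8] = [7,8] − [4,8] + [4,7],
  ∂[3,4,7] = [4,7] − [3,7] + [3,4].
The resulting 24×14 matrix has rank 13, and its Smith normal form has invariant factors (1,1,1,1,1,1,1,1,1,1,1,1,1).

From H_k ≅ ker(∂_k) / im(∂_{k+1}) we obtain:

  H_2: rank ker ∂_2 − rank ∂_3 = (14 − 13) − 0 = 1, and there is no ∂_3, so H_2 = Z.

H_2 = Z.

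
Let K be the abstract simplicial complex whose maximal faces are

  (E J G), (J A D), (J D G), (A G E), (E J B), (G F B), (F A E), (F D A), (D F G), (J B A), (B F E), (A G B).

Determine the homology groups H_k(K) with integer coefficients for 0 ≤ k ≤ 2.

H_0 ≅ Z,  H_1 ≅ Z/2,  H_2 = 0.

Take the total order A < B < D < E < F < G < J on the vertex set. Then K (dimension 2) consists of the simplices:

  0-simplices (7): A, B, D, E, F, G, J
  1-simplices (18): AB, AD, AE, AF, AG, AJ, BE, BF, BG, BJ, DF, DG, DJ, EF, EG, EJ, FG, GJ
  2-simplices (12): ABG, ABJ, ADF, ADJ, AEF, AEG, BEF, BEJ, BFG, DFG, DGJ, EGJ

so the chain groups are C_0 ≅ Z^7, C_1 ≅ Z^18, C_2 ≅ Z^12.

The boundary map ∂_1: C_1 → C_0 is given by ∂[p,q] = [q] − [p]. For instance
  ∂EG = G − E.
The 7×18 boundary matrix has rank 6 and Smith normal form diag(1,1,1,1,1,1).

Boundary ∂_2: C_2 → C_1 acts by ∂[p,q,r] = [q,r] − [p,r] + [p,q]. For instance
  ∂ABG = BG − AG + AB,
  ∂DGJ = GJ − DJ + DG.
The 18×12 boundary matrix has rank 12 and Smith normal form diag(1,1,1,1,1,1,1,1,1,1,1,2).

Reading off H_k = ker ∂_k / im ∂_{k+1}:

  H_0: rank C_0 − rank ∂_1 = 7 − 6 = 1, and the invariant factors of ∂_1 are all 1, so H_0 = Z.
  H_1: rank ker ∂_1 − rank ∂_2 = (18 − 6) − 12 = 0, and ∂_2 has invariant factor 2 > 1, so H_1 = Z/2.
  H_2: rank ker ∂_2 − rank ∂_3 = (12 − 12) − 0 = 0, and there is no ∂_3, so H_2 = 0.

As a check, the Euler characteristic is 7 − 18 + 12 = 1, which agrees with 1 − 0 + 0 = 1.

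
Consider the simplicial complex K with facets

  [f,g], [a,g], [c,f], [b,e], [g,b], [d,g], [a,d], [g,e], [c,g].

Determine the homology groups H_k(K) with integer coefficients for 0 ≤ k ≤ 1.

Take the total order a < b < c < d < e < f < g on the vertex set. Then K (dimension 1) consists of the simplices:

  0-simplices (7): a, b, c, d, e, f, g
  1-simplices (9): ad, ag, be, bg, cf, cg, dg, eg, fg

Hence C_0 ≅ Z^7, C_1 ≅ Z^9.

∂_1: C_1 → C_0 maps an edge to its endpoints' difference, ∂[p,q] = q − p. For instance
  ∂fg = g − f.
This gives a 7×9 integer matrix of rank 6; reducing to Smith normal form yields diagonal entries (1,1,1,1,1,1).

From H_k ≅ ker(∂_k) / im(∂_{k+1}) we obtain:

  H_0: rank C_0 − rank ∂_1 = 7 − 6 = 1, and the invariant factors of ∂_1 are all 1, so H_0 = Z.
  H_1: rank ker ∂_1 − rank ∂_2 = (9 − 6) − 0 = 3, and there is no ∂_2, so H_1 = Z^3.

(K is a triangulation of a wedge of 3 circles.)

H_0 ≅ Z,  H_1 ≅ Z^3.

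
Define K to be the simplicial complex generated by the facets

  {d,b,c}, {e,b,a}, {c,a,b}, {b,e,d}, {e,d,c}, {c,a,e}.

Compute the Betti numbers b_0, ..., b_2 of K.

K has 5 vertices, 9 edges, 6 triangles.
rank ∂_0 = 0, rank ∂_1 = 4 ⇒ b_0 = 5 − 0 − 4 = 1; all invariant factors of ∂_1 are 1 so no torsion. So H_0 = Z.
rank ∂_1 = 4, rank ∂_2 = 5 ⇒ b_1 = 9 − 4 − 5 = 0; all invariant factors of ∂_2 are 1 so no torsion. So H_1 = 0.
rank ∂_2 = 5, rank ∂_3 = 0 ⇒ b_2 = 6 − 5 − 0 = 1. So H_2 = Z.

b_0 = 1, b_1 = 0, b_2 = 1.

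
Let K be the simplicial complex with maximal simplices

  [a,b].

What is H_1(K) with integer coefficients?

H_1 ≅ 0.

Fix the vertex order a < b and write every simplex with vertices in increasing order. Then dim K = 1 and the simplices of K are:

  0-simplices (2): a, b
  1-simplices (1): ab

giving chain groups C_0 ≅ Z^2, C_1 ≅ Z^1.

∂_1: C_1 → C_0 maps an edge to its endpoints' difference, ∂[p,q] = q − p. For instance
  ∂ab = b − a.
The 2×1 boundary matrix has rank 1 and Smith normal form diag(1).

Computing H_k = (kernel of ∂_k) / (image of ∂_{k+1}):

  H_1: rank ker ∂_1 − rank ∂_2 = (1 − 1) − 0 = 0, and there is no ∂_2, so H_1 = 0.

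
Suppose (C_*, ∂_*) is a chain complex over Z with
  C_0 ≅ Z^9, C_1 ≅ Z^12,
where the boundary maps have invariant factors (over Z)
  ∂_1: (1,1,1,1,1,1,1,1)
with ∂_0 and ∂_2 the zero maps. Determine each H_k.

H_0: b_0 = 9 − 0 − 8 = 1; torsion from ∂_1 factors > 1: none. So H_0 = Z.
H_1: b_1 = 12 − 8 − 0 = 4; torsion from ∂_2 factors > 1: none. So H_1 = Z^4.

H_0 = Z,  H_1 = Z^4.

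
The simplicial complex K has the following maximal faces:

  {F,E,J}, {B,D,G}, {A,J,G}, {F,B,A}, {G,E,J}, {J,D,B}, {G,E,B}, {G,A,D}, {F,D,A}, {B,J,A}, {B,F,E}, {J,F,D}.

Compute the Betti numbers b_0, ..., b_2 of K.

b_0 = 1, b_1 = 0, b_2 = 0.

Fix the vertex order A < B < D < E < F < G < J and write every simplex with vertices in increasing order. Then dim K = 2 and the simplices of K are:

  0-simplices (7): A, B, D, E, F, G, J
  1-simplices (18): AB, AD, AF, AG, AJ, BD, BE, BF, BG, BJ, DF, DG, DJ, EF, EG, EJ, FJ, GJ
  2-simplices (12): ABF, ABJ, ADF, ADG, AGJ, BDG, BDJ, BEF, BEG, DFJ, EFJ, EGJ

Hence C_0 ≅ Z^7, C_1 ≅ Z^18, C_2 ≅ Z^12.

∂_1: C_1 → C_0 maps an edge to its endpoints' difference, ∂[p,q] = q − p. For instance
  ∂AB = B − A.
The resulting 7×18 matrix has rank 6, and its Smith normal form has invariant factors (1,1,1,1,1,1).

Boundary ∂_2: C_2 → C_1 sends each 2-simplex [p,q,r] to [q,r] − [p,r] + [p,q]. For instance
  ∂BEG = EG − BG + BE,
  ∂ABF = BF − AF + AB.
The 18×12 boundary matrix has rank 12 and Smith normal form diag(1,1,1,1,1,1,1,1,1,1,1,2).

Reading off H_k = ker ∂_k / im ∂_{k+1}:

  H_0: rank C_0 − rank ∂_1 = 7 − 6 = 1, and the invariant factors of ∂_1 are all 1, so H_0 = Z.
  H_1: rank ker ∂_1 − rank ∂_2 = (18 − 6) − 12 = 0, and ∂_2 has invariant factor 2 > 1, so H_1 = Z/2.
  H_2: rank ker ∂_2 − rank ∂_3 = (12 − 12) − 0 = 0, and there is no ∂_3, so H_2 = 0.

Hence the Betti numbers are b_0 = 1, b_1 = 0, b_2 = 0.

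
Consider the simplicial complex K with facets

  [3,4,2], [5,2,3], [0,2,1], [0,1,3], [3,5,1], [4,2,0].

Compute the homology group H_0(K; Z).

Fix the vertex order 0 < 1 < 2 < 3 < 4 < 5 and write every simplex with vertices in increasing order. Then dim K = 2 and the simplices of K are:

  0-simplices (6): [0], [1], [2], [3], [4], [5]
  1-simplices (12): [0,1], [0,2], [0,3], [0,4], [1,2], [1,3], [1,5], [2,3], [2,4], [2,5], [3,4], [3,5]
  2-simplices (6): [0,1,2], [0,1,3], [0,2,4], [1,3,5], [2,3,4], [2,3,5]

giving chain groups C_0 ≅ Z^6, C_1 ≅ Z^12, C_2 ≅ Z^6.

∂_1: C_1 → C_0 sends each edge [p,q] (with p < q) to q − p. For instance
  ∂[0,1] = [1] − [0].
The resulting 6×12 matrix has rank 5, and its Smith normal form has invariant factors (1,1,1,1,1).

Boundary ∂_2: C_2 → C_1 maps a triangle to the signed sum of its edges. For instance
  ∂[0,1,2] = [1,2] − [0,2] + [0,1],
  ∂[0,2,4] = [2,4] − [0,4] + [0,2].
The 12×6 boundary matrix has rank 6 and Smith normal form diag(1,1,1,1,1,1).

Now H_k = ker ∂_k / im ∂_{k+1}, so:

  H_0: rank C_0 − rank ∂_1 = 6 − 5 = 1, and the invariant factors of ∂_1 are all 1, so H_0 ≅ Z.

H_0 = Z.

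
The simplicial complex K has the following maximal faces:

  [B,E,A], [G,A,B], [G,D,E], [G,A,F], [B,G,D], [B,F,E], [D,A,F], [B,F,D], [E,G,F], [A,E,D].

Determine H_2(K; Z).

Order the vertices as A < B < D < E < F < G. Listing each simplex with vertices in this order, K has dimension 2 with simplices:

  0-simplices (6): A, B, D, E, F, G
  1-simplices (15): AB, AD, AE, AF, AG, BD, BE, BF, BG, DE, DF, DG, EF, EG, FG
  2-simplices (10): ABE, ABG, ADE, ADF, AFG, BDF, BDG, BEF, DEG, EFG

so the chain groups are C_0 ≅ Z^6, C_1 ≅ Z^15, C_2 ≅ Z^10.

Boundary ∂_1: C_1 → C_0 sends each edge [p,q] (with p < q) to q − p.
As a 6×15 matrix over Z this has rank 5, with invariant factors (1,1,1,1,1).

Boundary ∂_2: C_2 → C_1 sends each 2-simplex [p,q,r] to [q,r] − [p,r] + [p,q]. For instance
  ∂ABG = BG − AG + AB,
  ∂BEF = EF − BF + BE.
The 15×10 boundary matrix has rank 10 and Smith normal form diag(1,1,1,1,1,1,1,1,1,2).

From H_k ≅ ker(∂_k) / im(∂_{k+1}) we obtain:

  H_2: rank ker ∂_2 − rank ∂_3 = (10 − 10) − 0 = 0, and there is no ∂_3, so H_2 ≅ 0.

H_2 = 0.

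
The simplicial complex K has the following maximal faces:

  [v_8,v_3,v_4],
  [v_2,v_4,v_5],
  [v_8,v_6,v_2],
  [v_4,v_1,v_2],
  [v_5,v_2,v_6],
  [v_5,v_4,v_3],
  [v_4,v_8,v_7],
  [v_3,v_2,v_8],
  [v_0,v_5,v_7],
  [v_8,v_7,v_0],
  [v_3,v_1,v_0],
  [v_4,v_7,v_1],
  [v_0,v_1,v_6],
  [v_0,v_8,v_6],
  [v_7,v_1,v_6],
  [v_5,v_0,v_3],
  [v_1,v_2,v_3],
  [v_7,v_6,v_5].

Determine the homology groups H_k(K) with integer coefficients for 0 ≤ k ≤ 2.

Take the total order v_0 < v_1 < v_2 < v_3 < v_4 < v_5 < v_6 < v_7 < v_8 on the vertex set. Then K (dimension 2) consists of the simplices:

  0-simplices (9): [v_0], [v_1], [v_2], [v_3], [v_4], [v_5], [v_6], [v_7], [v_8]
  1-simplices (27): (27 of them)
  2-simplices (18): (18 of them)

giving chain groups C_0 ≅ Z^9, C_1 ≅ Z^27, C_2 ≅ Z^18.

Boundary ∂_1: C_1 → C_0 is given by ∂[p,q] = [q] − [p].
The resulting 9×27 matrix has rank 8, and its Smith normal form has invariant factors (1,1,1,1,1,1,1,1).

∂_2: C_2 → C_1 maps a triangle to the signed sum of its edges. For instance
  ∂[v_1,v_2,v_3] = [v_2,v_3] − [v_1,v_3] + [v_1,v_2],
  ∂[v_0,v_3,v_5] = [v_3,v_5] − [v_0,v_5] + [v_0,v_3].
The 27×18 boundary matrix has rank 18 and Smith normal form diag(1,1,1,1,1,1,1,1,1,1,1,1,1,1,1,1,1,2).

From H_k ≅ ker(∂_k) / im(∂_{k+1}) we obtain:

  H_0: rank C_0 − rank ∂_1 = 9 − 8 = 1, and the invariant factors of ∂_1 are all 1, so H_0 ≅ Z.
  H_1: rank ker ∂_1 − rank ∂_2 = (27 − 8) − 18 = 1, and ∂_2 has invariant factor 2 > 1, so H_1 ≅ Z ⊕ Z/2.
  H_2: rank ker ∂_2 − rank ∂_3 = (18 − 18) − 0 = 0, and there is no ∂_3, so H_2 ≅ 0.

H_0 ≅ Z,  H_1 ≅ Z ⊕ Z/2,  H_2 = 0.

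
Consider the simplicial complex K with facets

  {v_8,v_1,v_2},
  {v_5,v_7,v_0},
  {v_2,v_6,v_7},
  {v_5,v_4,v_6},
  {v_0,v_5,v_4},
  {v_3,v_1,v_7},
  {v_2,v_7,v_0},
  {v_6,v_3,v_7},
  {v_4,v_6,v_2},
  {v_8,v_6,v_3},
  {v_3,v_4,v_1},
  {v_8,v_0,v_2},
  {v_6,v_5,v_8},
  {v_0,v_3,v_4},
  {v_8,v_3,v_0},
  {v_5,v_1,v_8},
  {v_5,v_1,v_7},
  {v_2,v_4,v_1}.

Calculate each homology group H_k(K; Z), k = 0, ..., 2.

Fix the vertex order v_0 < v_1 < v_2 < v_3 < v_4 < v_5 < v_6 < v_7 < v_8 and write every simplex with vertices in increasing order. Then dim K = 2 and the simplices of K are:

  0-simplices (9): [v_0], [v_1], [v_2], [v_3], [v_4], [v_5], [v_6], [v_7], [v_8]
  1-simplices (27): (27 of them)
  2-simplices (18): (18 of them)

Hence C_0 ≅ Z^9, C_1 ≅ Z^27, C_2 ≅ Z^18.

The boundary map ∂_1: C_1 → C_0 maps an edge to its endpoints' difference, ∂[p,q] = q − p.
The 9×27 boundary matrix has rank 8 and Smith normal form diag(1,1,1,1,1,1,1,1).

Boundary ∂_2: C_2 → C_1 acts by ∂[p,q,r] = [q,r] − [p,r] + [p,q]. For instance
  ∂[v_2,v_4,v_6] = [v_4,v_6] − [v_2,v_6] + [v_2,v_4],
  ∂[v_2,v_6,v_7] = [v_6,v_7] − [v_2,v_7] + [v_2,v_6].
The 27×18 boundary matrix has rank 17 and Smith normal form diag(1,1,1,1,1,1,1,1,1,1,1,1,1,1,1,1,1).

Now H_k = ker ∂_k / im ∂_{k+1}, so:

  H_0: rank C_0 − rank ∂_1 = 9 − 8 = 1, and the invariant factors of ∂_1 are all 1, so H_0 ≅ Z.
  H_1: rank ker ∂_1 − rank ∂_2 = (27 − 8) − 17 = 2, and the invariant factors of ∂_2 are all 1, so H_1 ≅ Z^2.
  H_2: rank ker ∂_2 − rank ∂_3 = (18 − 17) − 0 = 1, and there is no ∂_3, so H_2 ≅ Z.

As a check, the Euler characteristic is 9 − 27 + 18 = 0, which agrees with 1 − 2 + 1 = 0.

H_0 = Z,  H_1 = Z^2,  H_2 = Z.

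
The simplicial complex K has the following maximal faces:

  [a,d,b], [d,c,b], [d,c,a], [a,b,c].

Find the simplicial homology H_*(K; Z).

H_0 = Z,  H_1 = 0,  H_2 = Z.

Order the vertices as a < b < c < d. Listing each simplex with vertices in this order, K has dimension 2 with simplices:

  0-simplices (4): a, b, c, d
  1-simplices (6): ab, ac, ad, bc, bd, cd
  2-simplices (4): abc, abd, acd, bcd

so the chain groups are C_0 ≅ Z^4, C_1 ≅ Z^6, C_2 ≅ Z^4.

Boundary ∂_1: C_1 → C_0 is given by ∂[p,q] = [q] − [p]. For instance
  ∂ab = b − a.
The resulting 4×6 matrix has rank 3, and its Smith normal form has invariant factors (1,1,1).

∂_2: C_2 → C_1 sends each 2-simplex [p,q,r] to [q,r] − [p,r] + [p,q]. For instance
  ∂acd = cd − ad + ac,
  ∂abc = bc − ac + ab.
The 6×4 boundary matrix has rank 3 and Smith normal form diag(1,1,1).

Now H_k = ker ∂_k / im ∂_{k+1}, so:

  H_0: rank C_0 − rank ∂_1 = 4 − 3 = 1, and the invariant factors of ∂_1 are all 1, so H_0 ≅ Z.
  H_1: rank ker ∂_1 − rank ∂_2 = (6 − 3) − 3 = 0, and the invariant factors of ∂_2 are all 1, so H_1 ≅ 0.
  H_2: rank ker ∂_2 − rank ∂_3 = (4 − 3) − 0 = 1, and there is no ∂_3, so H_2 ≅ Z.

(K is a triangulation of the 2-sphere S^2.)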